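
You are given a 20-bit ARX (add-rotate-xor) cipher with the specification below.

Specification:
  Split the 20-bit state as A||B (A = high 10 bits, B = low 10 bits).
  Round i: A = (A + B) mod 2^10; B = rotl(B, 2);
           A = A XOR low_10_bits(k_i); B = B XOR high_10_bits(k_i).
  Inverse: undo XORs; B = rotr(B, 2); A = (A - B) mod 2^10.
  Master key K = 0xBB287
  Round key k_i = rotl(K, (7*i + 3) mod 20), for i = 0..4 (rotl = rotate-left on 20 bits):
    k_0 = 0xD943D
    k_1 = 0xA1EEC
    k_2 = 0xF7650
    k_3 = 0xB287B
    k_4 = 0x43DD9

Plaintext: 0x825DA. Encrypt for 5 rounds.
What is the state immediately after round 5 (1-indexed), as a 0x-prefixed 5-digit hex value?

s_0 = plaintext = 0x825DA
s_1 = Round(s_0, k_0) = 0xF780C
s_2 = Round(s_1, k_1) = 0x41AB7
s_3 = Round(s_2, k_2) = 0x7B503
s_4 = Round(s_3, k_3) = 0xA2EC7
s_5 = Round(s_4, k_4) = 0x22E11

0x22E11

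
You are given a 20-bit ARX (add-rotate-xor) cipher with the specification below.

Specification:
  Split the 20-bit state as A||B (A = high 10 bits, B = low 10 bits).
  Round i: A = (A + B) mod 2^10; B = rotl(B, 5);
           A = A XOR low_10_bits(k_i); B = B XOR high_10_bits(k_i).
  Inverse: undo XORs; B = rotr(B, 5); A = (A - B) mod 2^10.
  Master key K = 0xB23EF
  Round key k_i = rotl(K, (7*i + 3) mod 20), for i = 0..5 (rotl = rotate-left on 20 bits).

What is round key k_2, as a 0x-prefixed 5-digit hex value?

0xF647D

K = 0xB23EF
k_0 = rotl(K, (7*0+3) mod 20) = rotl(K, 3) = 0x91F7D
k_1 = rotl(K, (7*1+3) mod 20) = rotl(K, 10) = 0xFBEC8
k_2 = rotl(K, (7*2+3) mod 20) = rotl(K, 17) = 0xF647D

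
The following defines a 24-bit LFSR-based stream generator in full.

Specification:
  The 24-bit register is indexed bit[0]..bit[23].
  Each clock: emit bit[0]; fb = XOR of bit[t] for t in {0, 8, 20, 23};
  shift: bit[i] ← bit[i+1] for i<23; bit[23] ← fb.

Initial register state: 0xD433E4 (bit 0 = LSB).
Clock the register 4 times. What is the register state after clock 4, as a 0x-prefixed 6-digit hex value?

reg_0 = 0xD433E4
clock 1: out=0, reg = 0xEA19F2
clock 2: out=0, reg = 0x750CF9
clock 3: out=1, reg = 0x3A867C
clock 4: out=0, reg = 0x9D433E

0x9D433E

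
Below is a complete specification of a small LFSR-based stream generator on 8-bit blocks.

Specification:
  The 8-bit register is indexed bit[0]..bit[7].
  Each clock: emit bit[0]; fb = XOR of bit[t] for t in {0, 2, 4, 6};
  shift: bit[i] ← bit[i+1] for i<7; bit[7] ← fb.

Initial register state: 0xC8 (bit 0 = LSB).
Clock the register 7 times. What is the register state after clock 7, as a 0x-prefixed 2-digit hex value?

reg_0 = 0xC8
clock 1: out=0, reg = 0xE4
clock 2: out=0, reg = 0x72
clock 3: out=0, reg = 0x39
clock 4: out=1, reg = 0x1C
clock 5: out=0, reg = 0x0E
clock 6: out=0, reg = 0x87
clock 7: out=1, reg = 0x43

0x43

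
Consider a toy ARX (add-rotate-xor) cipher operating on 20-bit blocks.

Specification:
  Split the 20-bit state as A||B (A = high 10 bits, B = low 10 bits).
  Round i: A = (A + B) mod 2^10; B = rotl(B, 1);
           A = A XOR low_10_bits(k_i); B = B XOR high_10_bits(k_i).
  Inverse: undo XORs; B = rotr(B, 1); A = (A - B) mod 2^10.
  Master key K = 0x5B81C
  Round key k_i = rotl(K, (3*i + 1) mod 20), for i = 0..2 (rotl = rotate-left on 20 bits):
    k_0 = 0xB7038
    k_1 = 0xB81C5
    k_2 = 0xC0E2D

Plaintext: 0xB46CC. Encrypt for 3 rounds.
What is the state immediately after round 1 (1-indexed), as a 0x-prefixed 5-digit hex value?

0x69745

s_0 = plaintext = 0xB46CC
s_1 = Round(s_0, k_0) = 0x69745
s_2 = Round(s_1, k_1) = 0x4BC6B
s_3 = Round(s_2, k_2) = 0xEDFD5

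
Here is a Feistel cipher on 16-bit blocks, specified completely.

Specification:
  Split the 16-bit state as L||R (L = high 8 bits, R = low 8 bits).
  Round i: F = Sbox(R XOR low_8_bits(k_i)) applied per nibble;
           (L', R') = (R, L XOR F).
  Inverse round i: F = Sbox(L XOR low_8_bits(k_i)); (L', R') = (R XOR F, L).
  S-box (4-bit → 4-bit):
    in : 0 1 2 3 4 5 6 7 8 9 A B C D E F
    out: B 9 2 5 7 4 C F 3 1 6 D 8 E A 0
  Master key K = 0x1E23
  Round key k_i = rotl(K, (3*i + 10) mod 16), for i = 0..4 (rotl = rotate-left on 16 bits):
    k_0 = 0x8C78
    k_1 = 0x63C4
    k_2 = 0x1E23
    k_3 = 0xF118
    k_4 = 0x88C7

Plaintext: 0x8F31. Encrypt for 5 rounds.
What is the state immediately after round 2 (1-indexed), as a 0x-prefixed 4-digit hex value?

s_0 = plaintext = 0x8F31
s_1 = Round(s_0, k_0) = 0x31FE
s_2 = Round(s_1, k_1) = 0xFE67
s_3 = Round(s_2, k_2) = 0x6789
s_4 = Round(s_3, k_3) = 0x897E
s_5 = Round(s_4, k_4) = 0x7E58

0xFE67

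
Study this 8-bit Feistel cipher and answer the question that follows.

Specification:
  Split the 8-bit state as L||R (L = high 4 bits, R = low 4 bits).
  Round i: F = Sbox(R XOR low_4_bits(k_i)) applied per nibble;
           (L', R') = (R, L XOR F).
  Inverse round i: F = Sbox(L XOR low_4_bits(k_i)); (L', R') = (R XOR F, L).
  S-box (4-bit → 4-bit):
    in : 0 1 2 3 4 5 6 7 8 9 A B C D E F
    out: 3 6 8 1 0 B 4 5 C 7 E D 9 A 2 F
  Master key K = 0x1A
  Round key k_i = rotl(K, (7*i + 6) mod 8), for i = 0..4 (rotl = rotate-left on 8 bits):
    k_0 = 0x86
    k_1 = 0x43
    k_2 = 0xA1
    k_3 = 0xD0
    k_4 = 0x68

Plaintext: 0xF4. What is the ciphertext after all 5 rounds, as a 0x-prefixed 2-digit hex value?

s_0 = plaintext = 0xF4
s_1 = Round(s_0, k_0) = 0x47
s_2 = Round(s_1, k_1) = 0x74
s_3 = Round(s_2, k_2) = 0x4C
s_4 = Round(s_3, k_3) = 0xCD
s_5 = Round(s_4, k_4) = 0xD7

0xD7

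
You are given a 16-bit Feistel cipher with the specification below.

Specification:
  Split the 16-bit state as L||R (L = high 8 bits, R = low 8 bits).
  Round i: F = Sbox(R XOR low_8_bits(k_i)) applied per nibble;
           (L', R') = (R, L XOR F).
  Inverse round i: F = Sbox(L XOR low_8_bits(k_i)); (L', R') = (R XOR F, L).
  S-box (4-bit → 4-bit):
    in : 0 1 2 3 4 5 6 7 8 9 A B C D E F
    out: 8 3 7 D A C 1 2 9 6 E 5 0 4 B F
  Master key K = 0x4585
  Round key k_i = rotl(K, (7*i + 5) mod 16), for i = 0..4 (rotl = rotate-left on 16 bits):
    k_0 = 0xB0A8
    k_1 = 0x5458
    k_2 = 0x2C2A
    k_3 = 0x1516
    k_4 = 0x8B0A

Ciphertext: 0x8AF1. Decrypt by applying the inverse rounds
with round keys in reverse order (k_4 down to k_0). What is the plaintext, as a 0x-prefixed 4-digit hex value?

0x474E

s_0 = ciphertext = 0x8AF1
s_1 = InvRound(s_0, k_4) = 0x698A
s_2 = InvRound(s_1, k_3) = 0xA569
s_3 = InvRound(s_2, k_2) = 0xF6A5
s_4 = InvRound(s_3, k_1) = 0x4EF6
s_5 = InvRound(s_4, k_0) = 0x474E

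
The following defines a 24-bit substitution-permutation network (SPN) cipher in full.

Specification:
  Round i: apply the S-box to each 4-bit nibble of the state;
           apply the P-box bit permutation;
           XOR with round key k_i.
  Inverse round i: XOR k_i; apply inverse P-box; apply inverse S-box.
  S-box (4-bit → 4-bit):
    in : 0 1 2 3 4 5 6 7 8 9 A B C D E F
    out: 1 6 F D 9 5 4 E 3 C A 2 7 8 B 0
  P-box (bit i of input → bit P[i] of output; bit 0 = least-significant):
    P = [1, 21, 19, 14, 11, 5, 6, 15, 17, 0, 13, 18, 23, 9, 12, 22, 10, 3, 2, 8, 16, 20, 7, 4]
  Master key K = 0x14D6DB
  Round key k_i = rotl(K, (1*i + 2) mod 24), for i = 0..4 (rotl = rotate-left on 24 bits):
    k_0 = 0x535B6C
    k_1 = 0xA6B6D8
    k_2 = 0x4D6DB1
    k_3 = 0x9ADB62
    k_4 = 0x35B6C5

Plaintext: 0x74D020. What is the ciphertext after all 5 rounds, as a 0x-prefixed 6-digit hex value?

s_0 = plaintext = 0x74D020
s_1 = Round(s_0, k_0) = 0x01D69E
s_2 = Round(s_1, k_1) = 0xC75696
s_3 = Round(s_2, k_2) = 0xD4DC7D
s_4 = Round(s_3, k_3) = 0xD83E13
s_5 = Round(s_4, k_4) = 0xFBE2BE

0xFBE2BE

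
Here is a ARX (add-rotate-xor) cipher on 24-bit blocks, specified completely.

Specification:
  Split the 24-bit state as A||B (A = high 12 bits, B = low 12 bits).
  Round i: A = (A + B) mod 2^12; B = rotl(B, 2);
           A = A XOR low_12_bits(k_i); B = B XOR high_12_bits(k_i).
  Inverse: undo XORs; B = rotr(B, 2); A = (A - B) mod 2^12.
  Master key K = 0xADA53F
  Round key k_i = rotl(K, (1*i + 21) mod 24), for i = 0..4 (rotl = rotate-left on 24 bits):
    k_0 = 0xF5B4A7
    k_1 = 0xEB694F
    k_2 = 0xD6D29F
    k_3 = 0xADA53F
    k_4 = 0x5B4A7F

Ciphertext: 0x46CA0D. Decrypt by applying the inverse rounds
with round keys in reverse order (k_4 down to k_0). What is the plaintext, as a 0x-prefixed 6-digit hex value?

s_0 = ciphertext = 0x46CA0D
s_1 = InvRound(s_0, k_4) = 0x6257EE
s_2 = InvRound(s_1, k_3) = 0xFCD34D
s_3 = InvRound(s_2, k_2) = 0x9CA388
s_4 = InvRound(s_3, k_1) = 0x536B4F
s_5 = InvRound(s_4, k_0) = 0x08C105

0x08C105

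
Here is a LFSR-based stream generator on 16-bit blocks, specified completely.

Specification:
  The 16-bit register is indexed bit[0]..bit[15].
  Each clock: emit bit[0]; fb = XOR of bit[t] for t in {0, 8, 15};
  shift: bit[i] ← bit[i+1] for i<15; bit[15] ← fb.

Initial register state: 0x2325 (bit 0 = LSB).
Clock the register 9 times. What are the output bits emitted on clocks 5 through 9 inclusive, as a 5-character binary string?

01001

reg_0 = 0x2325
clock 1: out=1, reg = 0x1192
clock 2: out=0, reg = 0x88C9
clock 3: out=1, reg = 0x4464
clock 4: out=0, reg = 0x2232
clock 5: out=0, reg = 0x1119
clock 6: out=1, reg = 0x088C
clock 7: out=0, reg = 0x0446
clock 8: out=0, reg = 0x0223
clock 9: out=1, reg = 0x8111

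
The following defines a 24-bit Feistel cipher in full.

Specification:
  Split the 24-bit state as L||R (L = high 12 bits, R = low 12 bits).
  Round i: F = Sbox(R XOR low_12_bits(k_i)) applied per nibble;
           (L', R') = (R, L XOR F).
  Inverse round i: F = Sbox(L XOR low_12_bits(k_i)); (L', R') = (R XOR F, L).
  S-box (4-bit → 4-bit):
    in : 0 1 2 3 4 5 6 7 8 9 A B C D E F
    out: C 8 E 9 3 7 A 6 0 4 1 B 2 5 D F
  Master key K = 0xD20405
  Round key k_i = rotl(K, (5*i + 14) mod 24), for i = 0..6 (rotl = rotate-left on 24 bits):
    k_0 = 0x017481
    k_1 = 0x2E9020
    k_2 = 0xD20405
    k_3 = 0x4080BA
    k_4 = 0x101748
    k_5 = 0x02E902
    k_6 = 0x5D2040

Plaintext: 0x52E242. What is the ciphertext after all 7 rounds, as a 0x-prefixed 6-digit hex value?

0x769500

s_0 = plaintext = 0x52E242
s_1 = Round(s_0, k_0) = 0x242F07
s_2 = Round(s_1, k_1) = 0xF07DA4
s_3 = Round(s_2, k_2) = 0xDA4B1F
s_4 = Round(s_3, k_3) = 0xB1F6B3
s_5 = Round(s_4, k_4) = 0x6B33E4
s_6 = Round(s_5, k_5) = 0x3E4769
s_7 = Round(s_6, k_6) = 0x769500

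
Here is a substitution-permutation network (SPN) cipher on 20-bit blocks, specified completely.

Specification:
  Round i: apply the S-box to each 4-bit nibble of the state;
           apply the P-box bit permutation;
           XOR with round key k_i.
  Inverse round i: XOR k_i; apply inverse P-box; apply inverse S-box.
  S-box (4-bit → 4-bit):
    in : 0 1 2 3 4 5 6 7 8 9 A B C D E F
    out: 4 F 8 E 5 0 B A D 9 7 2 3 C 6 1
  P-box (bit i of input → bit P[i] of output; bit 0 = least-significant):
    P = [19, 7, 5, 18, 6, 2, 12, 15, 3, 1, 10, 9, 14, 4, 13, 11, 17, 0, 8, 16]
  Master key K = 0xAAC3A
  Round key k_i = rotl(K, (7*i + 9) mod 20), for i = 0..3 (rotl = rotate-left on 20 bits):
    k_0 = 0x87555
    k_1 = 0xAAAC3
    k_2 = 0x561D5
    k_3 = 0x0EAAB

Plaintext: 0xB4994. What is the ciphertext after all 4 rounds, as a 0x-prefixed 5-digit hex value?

s_0 = plaintext = 0xB4994
s_1 = Round(s_0, k_0) = 0x0973C
s_2 = Round(s_1, k_1) = 0x27145
s_3 = Round(s_2, k_2) = 0x47F8F
s_4 = Round(s_3, k_3) = 0xA73F3

0xA73F3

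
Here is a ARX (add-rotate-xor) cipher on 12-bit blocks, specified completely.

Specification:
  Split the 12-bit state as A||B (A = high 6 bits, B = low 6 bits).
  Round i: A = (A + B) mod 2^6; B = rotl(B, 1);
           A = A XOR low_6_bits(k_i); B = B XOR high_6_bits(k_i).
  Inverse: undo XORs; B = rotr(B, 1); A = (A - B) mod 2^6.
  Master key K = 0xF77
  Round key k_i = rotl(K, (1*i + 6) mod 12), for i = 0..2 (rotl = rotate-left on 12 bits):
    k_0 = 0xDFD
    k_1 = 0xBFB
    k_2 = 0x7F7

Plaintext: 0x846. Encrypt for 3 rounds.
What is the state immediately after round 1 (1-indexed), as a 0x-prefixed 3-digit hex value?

s_0 = plaintext = 0x846
s_1 = Round(s_0, k_0) = 0x6BB
s_2 = Round(s_1, k_1) = 0xB98
s_3 = Round(s_2, k_2) = 0xC6F

0x6BB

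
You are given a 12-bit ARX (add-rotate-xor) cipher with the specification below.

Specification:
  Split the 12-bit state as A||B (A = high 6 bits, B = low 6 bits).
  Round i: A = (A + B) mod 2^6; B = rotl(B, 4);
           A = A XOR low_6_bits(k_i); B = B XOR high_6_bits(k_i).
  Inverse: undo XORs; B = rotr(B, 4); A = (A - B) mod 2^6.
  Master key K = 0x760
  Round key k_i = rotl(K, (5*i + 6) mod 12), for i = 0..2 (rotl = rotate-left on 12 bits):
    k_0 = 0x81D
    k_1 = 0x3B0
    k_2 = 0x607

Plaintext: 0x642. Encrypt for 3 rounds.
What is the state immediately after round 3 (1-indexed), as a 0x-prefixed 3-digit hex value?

0x0FB

s_0 = plaintext = 0x642
s_1 = Round(s_0, k_0) = 0x180
s_2 = Round(s_1, k_1) = 0xD8E
s_3 = Round(s_2, k_2) = 0x0FB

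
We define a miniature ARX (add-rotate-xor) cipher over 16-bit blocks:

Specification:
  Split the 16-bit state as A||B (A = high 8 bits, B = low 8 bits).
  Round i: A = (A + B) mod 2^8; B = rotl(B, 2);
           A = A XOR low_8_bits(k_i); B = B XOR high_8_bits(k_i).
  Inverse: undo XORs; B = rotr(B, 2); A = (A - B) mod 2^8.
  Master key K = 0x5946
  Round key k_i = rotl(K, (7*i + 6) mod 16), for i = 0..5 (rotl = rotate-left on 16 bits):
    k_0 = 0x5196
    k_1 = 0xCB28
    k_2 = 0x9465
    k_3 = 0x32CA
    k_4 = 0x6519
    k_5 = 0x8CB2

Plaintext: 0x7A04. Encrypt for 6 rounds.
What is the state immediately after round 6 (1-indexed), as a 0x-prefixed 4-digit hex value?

s_0 = plaintext = 0x7A04
s_1 = Round(s_0, k_0) = 0xE841
s_2 = Round(s_1, k_1) = 0x01CE
s_3 = Round(s_2, k_2) = 0xAAAF
s_4 = Round(s_3, k_3) = 0x938C
s_5 = Round(s_4, k_4) = 0x0657
s_6 = Round(s_5, k_5) = 0xEFD1

0xEFD1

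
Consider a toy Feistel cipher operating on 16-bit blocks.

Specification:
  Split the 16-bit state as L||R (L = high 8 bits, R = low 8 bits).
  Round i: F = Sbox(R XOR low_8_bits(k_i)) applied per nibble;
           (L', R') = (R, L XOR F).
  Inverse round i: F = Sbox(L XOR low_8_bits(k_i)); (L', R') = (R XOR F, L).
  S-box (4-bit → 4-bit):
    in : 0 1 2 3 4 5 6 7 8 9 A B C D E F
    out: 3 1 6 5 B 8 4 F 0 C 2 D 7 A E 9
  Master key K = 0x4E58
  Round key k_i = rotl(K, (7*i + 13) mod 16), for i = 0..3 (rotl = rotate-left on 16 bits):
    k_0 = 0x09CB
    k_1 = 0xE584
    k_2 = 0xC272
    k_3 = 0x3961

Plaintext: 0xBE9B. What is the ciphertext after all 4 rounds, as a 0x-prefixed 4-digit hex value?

0x657C

s_0 = plaintext = 0xBE9B
s_1 = Round(s_0, k_0) = 0x9B3D
s_2 = Round(s_1, k_1) = 0x3D47
s_3 = Round(s_2, k_2) = 0x4765
s_4 = Round(s_3, k_3) = 0x657C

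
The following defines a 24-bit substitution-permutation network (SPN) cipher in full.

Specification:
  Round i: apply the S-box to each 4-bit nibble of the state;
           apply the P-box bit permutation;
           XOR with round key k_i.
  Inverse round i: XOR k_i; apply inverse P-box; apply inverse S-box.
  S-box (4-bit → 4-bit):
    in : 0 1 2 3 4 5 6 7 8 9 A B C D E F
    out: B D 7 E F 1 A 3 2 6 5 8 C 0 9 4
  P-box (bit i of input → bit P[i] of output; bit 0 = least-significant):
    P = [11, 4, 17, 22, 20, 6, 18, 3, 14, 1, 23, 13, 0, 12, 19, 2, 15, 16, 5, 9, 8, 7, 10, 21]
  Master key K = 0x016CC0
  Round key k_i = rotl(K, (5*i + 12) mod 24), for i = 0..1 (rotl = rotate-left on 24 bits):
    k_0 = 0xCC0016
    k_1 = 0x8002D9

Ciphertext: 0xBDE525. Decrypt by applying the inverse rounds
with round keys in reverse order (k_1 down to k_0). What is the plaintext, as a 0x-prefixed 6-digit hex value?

0xFEC267

s_0 = ciphertext = 0xBDE525
s_1 = InvRound(s_0, k_1) = 0x44CE48
s_2 = InvRound(s_1, k_0) = 0xFEC267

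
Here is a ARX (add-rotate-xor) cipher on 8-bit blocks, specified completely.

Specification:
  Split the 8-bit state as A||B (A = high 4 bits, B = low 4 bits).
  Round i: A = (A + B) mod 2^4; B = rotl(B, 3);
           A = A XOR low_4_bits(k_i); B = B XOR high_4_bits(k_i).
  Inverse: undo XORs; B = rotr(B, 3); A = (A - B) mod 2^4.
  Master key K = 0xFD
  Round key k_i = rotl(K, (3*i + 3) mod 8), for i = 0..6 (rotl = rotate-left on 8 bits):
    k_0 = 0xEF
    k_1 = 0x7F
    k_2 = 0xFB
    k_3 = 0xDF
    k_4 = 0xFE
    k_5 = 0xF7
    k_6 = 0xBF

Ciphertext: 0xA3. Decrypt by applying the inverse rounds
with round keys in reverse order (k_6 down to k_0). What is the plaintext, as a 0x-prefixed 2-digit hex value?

0x16

s_0 = ciphertext = 0xA3
s_1 = InvRound(s_0, k_6) = 0x41
s_2 = InvRound(s_1, k_5) = 0x6D
s_3 = InvRound(s_2, k_4) = 0x44
s_4 = InvRound(s_3, k_3) = 0x83
s_5 = InvRound(s_4, k_2) = 0xA9
s_6 = InvRound(s_5, k_1) = 0x8D
s_7 = InvRound(s_6, k_0) = 0x16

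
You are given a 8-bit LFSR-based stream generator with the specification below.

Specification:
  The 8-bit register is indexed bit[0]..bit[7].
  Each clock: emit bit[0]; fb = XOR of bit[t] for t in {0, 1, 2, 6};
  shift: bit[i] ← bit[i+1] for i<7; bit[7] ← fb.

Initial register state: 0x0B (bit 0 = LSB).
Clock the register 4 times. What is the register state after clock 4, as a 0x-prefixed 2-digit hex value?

reg_0 = 0x0B
clock 1: out=1, reg = 0x05
clock 2: out=1, reg = 0x02
clock 3: out=0, reg = 0x81
clock 4: out=1, reg = 0xC0

0xC0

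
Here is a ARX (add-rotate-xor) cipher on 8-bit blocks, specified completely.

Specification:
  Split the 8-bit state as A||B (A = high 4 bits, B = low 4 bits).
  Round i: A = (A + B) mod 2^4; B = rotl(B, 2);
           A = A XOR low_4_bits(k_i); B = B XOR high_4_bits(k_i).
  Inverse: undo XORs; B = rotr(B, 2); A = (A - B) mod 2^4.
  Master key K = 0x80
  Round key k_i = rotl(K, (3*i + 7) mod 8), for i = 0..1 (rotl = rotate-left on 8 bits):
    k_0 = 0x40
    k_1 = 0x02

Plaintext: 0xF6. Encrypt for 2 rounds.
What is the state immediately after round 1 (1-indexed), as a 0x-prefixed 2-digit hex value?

s_0 = plaintext = 0xF6
s_1 = Round(s_0, k_0) = 0x5D
s_2 = Round(s_1, k_1) = 0x07

0x5D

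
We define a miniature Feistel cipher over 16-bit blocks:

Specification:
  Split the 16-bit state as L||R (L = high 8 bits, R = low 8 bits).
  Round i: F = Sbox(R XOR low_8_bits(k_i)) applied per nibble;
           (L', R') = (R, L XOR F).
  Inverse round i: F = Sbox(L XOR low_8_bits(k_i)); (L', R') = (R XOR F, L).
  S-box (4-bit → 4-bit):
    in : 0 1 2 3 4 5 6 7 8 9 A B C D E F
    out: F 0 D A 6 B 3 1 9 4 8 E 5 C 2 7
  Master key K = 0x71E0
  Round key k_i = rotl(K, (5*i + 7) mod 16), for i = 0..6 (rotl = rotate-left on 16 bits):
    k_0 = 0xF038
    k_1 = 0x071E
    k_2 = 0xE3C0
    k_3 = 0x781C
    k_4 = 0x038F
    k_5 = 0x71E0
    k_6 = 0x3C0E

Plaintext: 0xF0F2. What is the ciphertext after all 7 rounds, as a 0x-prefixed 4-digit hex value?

s_0 = plaintext = 0xF0F2
s_1 = Round(s_0, k_0) = 0xF2A8
s_2 = Round(s_1, k_1) = 0xA811
s_3 = Round(s_2, k_2) = 0x1168
s_4 = Round(s_3, k_3) = 0x6807
s_5 = Round(s_4, k_4) = 0x07F1
s_6 = Round(s_5, k_5) = 0xF107
s_7 = Round(s_6, k_6) = 0x0705

0x0705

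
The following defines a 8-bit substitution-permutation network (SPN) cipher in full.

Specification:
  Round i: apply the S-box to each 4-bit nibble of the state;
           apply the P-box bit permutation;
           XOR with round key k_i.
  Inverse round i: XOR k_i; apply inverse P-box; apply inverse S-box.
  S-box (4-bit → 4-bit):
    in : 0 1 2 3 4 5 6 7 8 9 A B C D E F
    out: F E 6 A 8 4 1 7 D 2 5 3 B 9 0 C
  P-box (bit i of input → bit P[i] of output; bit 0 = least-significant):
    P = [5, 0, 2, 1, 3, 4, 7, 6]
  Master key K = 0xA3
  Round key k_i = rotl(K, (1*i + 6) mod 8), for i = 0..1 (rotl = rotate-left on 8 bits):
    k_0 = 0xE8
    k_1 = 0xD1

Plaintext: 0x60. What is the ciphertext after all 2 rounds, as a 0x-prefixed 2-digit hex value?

s_0 = plaintext = 0x60
s_1 = Round(s_0, k_0) = 0xC7
s_2 = Round(s_1, k_1) = 0xAC

0xAC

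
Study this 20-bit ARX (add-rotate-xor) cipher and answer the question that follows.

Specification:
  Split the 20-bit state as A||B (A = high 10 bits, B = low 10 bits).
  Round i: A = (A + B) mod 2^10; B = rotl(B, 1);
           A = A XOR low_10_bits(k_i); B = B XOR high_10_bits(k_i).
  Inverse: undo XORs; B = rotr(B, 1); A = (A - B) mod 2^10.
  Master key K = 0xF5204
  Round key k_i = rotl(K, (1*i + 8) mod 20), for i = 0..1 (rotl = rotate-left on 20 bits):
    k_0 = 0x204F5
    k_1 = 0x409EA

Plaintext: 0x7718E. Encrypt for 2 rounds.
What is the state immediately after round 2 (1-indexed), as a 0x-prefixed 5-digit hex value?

0xB5A39

s_0 = plaintext = 0x7718E
s_1 = Round(s_0, k_0) = 0xE7F9D
s_2 = Round(s_1, k_1) = 0xB5A39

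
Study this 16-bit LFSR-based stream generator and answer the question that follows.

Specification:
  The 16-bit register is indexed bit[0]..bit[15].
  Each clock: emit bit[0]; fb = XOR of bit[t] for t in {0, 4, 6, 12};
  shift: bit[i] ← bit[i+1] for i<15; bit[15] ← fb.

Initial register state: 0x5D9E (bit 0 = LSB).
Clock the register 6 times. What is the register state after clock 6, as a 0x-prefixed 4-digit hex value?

reg_0 = 0x5D9E
clock 1: out=0, reg = 0x2ECF
clock 2: out=1, reg = 0x1767
clock 3: out=1, reg = 0x8BB3
clock 4: out=1, reg = 0x45D9
clock 5: out=1, reg = 0xA2EC
clock 6: out=0, reg = 0xD176

0xD176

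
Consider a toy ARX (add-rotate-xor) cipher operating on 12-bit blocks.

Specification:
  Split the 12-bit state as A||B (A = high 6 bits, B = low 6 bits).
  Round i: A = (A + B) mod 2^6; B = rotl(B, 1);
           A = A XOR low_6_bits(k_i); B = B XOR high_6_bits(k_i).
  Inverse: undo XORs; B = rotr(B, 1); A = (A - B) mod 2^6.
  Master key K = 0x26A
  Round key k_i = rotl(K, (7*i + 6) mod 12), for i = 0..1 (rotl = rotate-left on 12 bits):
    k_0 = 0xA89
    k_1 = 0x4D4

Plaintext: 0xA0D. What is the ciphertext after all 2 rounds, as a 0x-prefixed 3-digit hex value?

0xE32

s_0 = plaintext = 0xA0D
s_1 = Round(s_0, k_0) = 0xF30
s_2 = Round(s_1, k_1) = 0xE32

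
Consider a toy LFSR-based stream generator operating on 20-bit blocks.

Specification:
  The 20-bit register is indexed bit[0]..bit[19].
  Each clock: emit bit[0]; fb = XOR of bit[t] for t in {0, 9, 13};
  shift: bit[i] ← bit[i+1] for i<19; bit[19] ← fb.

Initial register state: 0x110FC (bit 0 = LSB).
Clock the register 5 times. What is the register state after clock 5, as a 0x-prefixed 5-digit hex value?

reg_0 = 0x110FC
clock 1: out=0, reg = 0x0887E
clock 2: out=0, reg = 0x0443F
clock 3: out=1, reg = 0x8221F
clock 4: out=1, reg = 0xC110F
clock 5: out=1, reg = 0xE0887

0xE0887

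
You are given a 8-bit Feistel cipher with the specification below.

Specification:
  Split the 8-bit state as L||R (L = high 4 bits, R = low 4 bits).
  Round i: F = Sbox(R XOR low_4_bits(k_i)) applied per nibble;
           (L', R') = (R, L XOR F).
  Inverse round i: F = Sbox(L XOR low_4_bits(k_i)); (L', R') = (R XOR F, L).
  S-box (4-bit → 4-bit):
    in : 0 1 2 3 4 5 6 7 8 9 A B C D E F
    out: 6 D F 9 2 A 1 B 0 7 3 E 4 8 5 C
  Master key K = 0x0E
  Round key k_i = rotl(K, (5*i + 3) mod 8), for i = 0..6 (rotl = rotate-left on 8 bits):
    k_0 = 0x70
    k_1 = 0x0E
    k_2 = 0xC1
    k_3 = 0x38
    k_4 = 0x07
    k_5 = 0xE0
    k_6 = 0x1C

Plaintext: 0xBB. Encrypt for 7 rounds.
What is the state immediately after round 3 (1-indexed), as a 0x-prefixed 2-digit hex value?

0x57

s_0 = plaintext = 0xBB
s_1 = Round(s_0, k_0) = 0xB5
s_2 = Round(s_1, k_1) = 0x55
s_3 = Round(s_2, k_2) = 0x57
s_4 = Round(s_3, k_3) = 0x79
s_5 = Round(s_4, k_4) = 0x92
s_6 = Round(s_5, k_5) = 0x26
s_7 = Round(s_6, k_6) = 0x61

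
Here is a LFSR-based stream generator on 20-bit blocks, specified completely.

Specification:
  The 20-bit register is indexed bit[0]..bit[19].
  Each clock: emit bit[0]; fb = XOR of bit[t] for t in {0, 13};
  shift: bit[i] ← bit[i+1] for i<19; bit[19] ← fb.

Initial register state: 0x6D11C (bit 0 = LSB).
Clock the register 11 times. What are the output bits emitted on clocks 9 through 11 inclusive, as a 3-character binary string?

reg_0 = 0x6D11C
clock 1: out=0, reg = 0x3688E
clock 2: out=0, reg = 0x9B447
clock 3: out=1, reg = 0x4DA23
clock 4: out=1, reg = 0xA6D11
clock 5: out=1, reg = 0x53688
clock 6: out=0, reg = 0xA9B44
clock 7: out=0, reg = 0x54DA2
clock 8: out=0, reg = 0x2A6D1
clock 9: out=1, reg = 0x15368
clock 10: out=0, reg = 0x0A9B4
clock 11: out=0, reg = 0x854DA

100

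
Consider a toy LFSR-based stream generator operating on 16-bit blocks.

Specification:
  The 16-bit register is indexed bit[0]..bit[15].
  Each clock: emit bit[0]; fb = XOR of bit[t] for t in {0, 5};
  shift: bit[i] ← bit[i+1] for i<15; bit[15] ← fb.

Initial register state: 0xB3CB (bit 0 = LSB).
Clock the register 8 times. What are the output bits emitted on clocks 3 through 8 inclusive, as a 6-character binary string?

reg_0 = 0xB3CB
clock 1: out=1, reg = 0xD9E5
clock 2: out=1, reg = 0x6CF2
clock 3: out=0, reg = 0xB679
clock 4: out=1, reg = 0x5B3C
clock 5: out=0, reg = 0xAD9E
clock 6: out=0, reg = 0x56CF
clock 7: out=1, reg = 0xAB67
clock 8: out=1, reg = 0x55B3

010011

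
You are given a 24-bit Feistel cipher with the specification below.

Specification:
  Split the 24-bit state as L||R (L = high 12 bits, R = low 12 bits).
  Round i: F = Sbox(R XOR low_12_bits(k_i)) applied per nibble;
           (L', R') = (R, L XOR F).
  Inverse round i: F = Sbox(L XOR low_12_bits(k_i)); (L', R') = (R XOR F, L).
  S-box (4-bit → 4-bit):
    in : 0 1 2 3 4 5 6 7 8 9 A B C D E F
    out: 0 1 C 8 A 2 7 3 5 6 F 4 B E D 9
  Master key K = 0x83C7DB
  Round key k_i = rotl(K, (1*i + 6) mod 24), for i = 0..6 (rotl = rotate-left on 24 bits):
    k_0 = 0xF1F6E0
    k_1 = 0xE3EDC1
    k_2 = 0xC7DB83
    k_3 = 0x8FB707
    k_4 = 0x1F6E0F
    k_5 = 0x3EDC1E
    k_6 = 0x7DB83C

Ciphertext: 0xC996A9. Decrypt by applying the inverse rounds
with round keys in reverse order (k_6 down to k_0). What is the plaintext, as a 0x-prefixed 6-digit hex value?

0x5B7C5A

s_0 = ciphertext = 0xC996A9
s_1 = InvRound(s_0, k_6) = 0xC5BC99
s_2 = InvRound(s_1, k_5) = 0xC3BC5B
s_3 = InvRound(s_2, k_4) = 0x0D1C3B
s_4 = InvRound(s_3, k_3) = 0xFDC0D1
s_5 = InvRound(s_4, k_2) = 0xAF8FDC
s_6 = InvRound(s_5, k_1) = 0xC5AAF8
s_7 = InvRound(s_6, k_0) = 0x5B7C5A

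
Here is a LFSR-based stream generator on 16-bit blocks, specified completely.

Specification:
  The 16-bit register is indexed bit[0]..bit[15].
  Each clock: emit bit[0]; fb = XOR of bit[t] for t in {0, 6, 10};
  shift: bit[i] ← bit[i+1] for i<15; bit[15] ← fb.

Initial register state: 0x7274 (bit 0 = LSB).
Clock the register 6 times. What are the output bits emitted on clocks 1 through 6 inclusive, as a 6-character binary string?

001011

reg_0 = 0x7274
clock 1: out=0, reg = 0xB93A
clock 2: out=0, reg = 0x5C9D
clock 3: out=1, reg = 0x2E4E
clock 4: out=0, reg = 0x1727
clock 5: out=1, reg = 0x0B93
clock 6: out=1, reg = 0x85C9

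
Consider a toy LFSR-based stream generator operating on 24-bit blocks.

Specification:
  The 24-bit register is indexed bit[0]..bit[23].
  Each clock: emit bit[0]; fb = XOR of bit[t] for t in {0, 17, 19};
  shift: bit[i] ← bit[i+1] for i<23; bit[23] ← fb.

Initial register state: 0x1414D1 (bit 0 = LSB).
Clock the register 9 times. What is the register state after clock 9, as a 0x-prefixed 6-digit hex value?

reg_0 = 0x1414D1
clock 1: out=1, reg = 0x8A0A68
clock 2: out=0, reg = 0x450534
clock 3: out=0, reg = 0x22829A
clock 4: out=0, reg = 0x91414D
clock 5: out=1, reg = 0xC8A0A6
clock 6: out=0, reg = 0xE45053
clock 7: out=1, reg = 0xF22829
clock 8: out=1, reg = 0x791414
clock 9: out=0, reg = 0xBC8A0A

0xBC8A0A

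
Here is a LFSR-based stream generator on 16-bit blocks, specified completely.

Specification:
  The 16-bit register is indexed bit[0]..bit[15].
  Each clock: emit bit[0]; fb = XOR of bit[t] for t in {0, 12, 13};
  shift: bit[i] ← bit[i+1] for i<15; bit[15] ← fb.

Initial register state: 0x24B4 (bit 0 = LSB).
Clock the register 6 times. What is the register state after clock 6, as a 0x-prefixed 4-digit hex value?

reg_0 = 0x24B4
clock 1: out=0, reg = 0x925A
clock 2: out=0, reg = 0xC92D
clock 3: out=1, reg = 0xE496
clock 4: out=0, reg = 0xF24B
clock 5: out=1, reg = 0xF925
clock 6: out=1, reg = 0xFC92

0xFC92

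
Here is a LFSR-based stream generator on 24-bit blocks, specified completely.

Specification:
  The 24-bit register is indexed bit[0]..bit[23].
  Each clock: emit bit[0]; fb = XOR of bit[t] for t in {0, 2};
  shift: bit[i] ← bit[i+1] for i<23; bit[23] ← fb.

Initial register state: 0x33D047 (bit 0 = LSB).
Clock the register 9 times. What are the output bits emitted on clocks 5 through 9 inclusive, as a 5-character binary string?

reg_0 = 0x33D047
clock 1: out=1, reg = 0x19E823
clock 2: out=1, reg = 0x8CF411
clock 3: out=1, reg = 0xC67A08
clock 4: out=0, reg = 0x633D04
clock 5: out=0, reg = 0xB19E82
clock 6: out=0, reg = 0x58CF41
clock 7: out=1, reg = 0xAC67A0
clock 8: out=0, reg = 0x5633D0
clock 9: out=0, reg = 0x2B19E8

00100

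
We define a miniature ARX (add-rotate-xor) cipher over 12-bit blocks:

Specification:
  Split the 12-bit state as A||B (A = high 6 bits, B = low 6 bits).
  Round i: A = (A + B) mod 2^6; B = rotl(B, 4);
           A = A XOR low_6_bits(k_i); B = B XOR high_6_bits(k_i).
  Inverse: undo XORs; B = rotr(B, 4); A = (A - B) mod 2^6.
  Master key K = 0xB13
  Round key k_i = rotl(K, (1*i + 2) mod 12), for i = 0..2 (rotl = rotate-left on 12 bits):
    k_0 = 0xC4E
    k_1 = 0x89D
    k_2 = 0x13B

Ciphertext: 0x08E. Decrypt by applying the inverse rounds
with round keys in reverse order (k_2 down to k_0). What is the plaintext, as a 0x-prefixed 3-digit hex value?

0x165

s_0 = ciphertext = 0x08E
s_1 = InvRound(s_0, k_2) = 0x468
s_2 = InvRound(s_1, k_1) = 0x928
s_3 = InvRound(s_2, k_0) = 0x165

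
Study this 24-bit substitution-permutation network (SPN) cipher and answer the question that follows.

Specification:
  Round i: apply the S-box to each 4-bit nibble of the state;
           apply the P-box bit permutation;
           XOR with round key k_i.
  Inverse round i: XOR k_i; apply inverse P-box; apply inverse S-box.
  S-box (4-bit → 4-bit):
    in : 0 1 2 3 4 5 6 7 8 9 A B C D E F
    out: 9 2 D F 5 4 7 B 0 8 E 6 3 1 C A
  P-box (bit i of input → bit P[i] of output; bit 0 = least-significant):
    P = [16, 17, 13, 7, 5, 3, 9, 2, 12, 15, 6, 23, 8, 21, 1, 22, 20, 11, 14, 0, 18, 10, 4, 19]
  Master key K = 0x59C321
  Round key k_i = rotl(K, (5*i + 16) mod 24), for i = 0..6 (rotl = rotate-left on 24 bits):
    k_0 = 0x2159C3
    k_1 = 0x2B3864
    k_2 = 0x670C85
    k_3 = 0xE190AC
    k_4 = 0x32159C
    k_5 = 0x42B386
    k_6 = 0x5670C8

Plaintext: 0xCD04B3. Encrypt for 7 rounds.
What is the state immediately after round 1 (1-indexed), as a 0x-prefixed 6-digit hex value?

0x766E0B

s_0 = plaintext = 0xCD04B3
s_1 = Round(s_0, k_0) = 0x766E0B
s_2 = Round(s_1, k_1) = 0x955502
s_3 = Round(s_2, k_2) = 0x6E6C63
s_4 = Round(s_3, k_3) = 0xC66717
s_5 = Round(s_4, k_4) = 0x85C816
s_6 = Round(s_5, k_5) = 0x61D28E
s_7 = Round(s_6, k_6) = 0xD24D18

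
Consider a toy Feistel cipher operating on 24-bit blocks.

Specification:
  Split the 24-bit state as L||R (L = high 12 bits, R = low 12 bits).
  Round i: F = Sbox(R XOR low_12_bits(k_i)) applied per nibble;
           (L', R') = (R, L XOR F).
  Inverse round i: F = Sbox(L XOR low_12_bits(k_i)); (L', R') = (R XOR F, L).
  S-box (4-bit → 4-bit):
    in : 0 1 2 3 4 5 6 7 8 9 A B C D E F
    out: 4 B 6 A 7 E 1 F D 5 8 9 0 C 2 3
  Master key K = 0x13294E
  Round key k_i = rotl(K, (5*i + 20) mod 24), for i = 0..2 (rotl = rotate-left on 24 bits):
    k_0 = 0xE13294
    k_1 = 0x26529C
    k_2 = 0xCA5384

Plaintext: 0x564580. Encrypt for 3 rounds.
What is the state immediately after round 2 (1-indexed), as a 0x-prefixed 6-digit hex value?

0xAD38F3

s_0 = plaintext = 0x564580
s_1 = Round(s_0, k_0) = 0x580AD3
s_2 = Round(s_1, k_1) = 0xAD38F3
s_3 = Round(s_2, k_2) = 0x8F332C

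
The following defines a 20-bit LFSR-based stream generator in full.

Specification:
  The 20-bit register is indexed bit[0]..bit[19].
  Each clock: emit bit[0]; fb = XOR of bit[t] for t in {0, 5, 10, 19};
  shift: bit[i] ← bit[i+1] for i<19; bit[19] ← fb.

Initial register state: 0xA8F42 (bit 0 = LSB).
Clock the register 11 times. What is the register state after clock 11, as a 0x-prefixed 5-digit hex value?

reg_0 = 0xA8F42
clock 1: out=0, reg = 0x547A1
clock 2: out=1, reg = 0xAA3D0
clock 3: out=0, reg = 0xD51E8
clock 4: out=0, reg = 0x6A8F4
clock 5: out=0, reg = 0xB547A
clock 6: out=0, reg = 0xDAA3D
clock 7: out=1, reg = 0xED51E
clock 8: out=0, reg = 0x76A8F
clock 9: out=1, reg = 0xBB547
clock 10: out=1, reg = 0xDDAA3
clock 11: out=1, reg = 0xEED51

0xEED51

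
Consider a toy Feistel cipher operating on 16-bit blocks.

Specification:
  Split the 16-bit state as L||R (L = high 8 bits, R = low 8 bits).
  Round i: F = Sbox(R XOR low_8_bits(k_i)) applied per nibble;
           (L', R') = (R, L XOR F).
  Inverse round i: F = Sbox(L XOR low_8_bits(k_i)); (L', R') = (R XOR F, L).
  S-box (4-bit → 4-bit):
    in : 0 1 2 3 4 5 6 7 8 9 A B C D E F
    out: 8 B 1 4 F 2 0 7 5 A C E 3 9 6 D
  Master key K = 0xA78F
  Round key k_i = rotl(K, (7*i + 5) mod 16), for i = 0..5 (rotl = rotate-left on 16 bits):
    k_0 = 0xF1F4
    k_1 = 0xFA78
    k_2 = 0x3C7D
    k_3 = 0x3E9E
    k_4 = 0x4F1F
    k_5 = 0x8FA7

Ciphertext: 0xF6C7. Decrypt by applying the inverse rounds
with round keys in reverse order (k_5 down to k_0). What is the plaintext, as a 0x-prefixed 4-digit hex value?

0x3111

s_0 = ciphertext = 0xF6C7
s_1 = InvRound(s_0, k_5) = 0xECF6
s_2 = InvRound(s_1, k_4) = 0x22EC
s_3 = InvRound(s_2, k_3) = 0x0F22
s_4 = InvRound(s_3, k_2) = 0x530F
s_5 = InvRound(s_4, k_1) = 0x1153
s_6 = InvRound(s_5, k_0) = 0x3111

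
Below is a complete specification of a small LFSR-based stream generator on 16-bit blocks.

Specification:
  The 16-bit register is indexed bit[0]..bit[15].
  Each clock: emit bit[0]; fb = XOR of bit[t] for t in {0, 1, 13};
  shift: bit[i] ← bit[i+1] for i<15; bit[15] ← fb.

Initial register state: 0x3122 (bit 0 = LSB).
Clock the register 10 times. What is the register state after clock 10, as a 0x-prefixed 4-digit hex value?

0x288C

reg_0 = 0x3122
clock 1: out=0, reg = 0x1891
clock 2: out=1, reg = 0x8C48
clock 3: out=0, reg = 0x4624
clock 4: out=0, reg = 0x2312
clock 5: out=0, reg = 0x1189
clock 6: out=1, reg = 0x88C4
clock 7: out=0, reg = 0x4462
clock 8: out=0, reg = 0xA231
clock 9: out=1, reg = 0x5118
clock 10: out=0, reg = 0x288C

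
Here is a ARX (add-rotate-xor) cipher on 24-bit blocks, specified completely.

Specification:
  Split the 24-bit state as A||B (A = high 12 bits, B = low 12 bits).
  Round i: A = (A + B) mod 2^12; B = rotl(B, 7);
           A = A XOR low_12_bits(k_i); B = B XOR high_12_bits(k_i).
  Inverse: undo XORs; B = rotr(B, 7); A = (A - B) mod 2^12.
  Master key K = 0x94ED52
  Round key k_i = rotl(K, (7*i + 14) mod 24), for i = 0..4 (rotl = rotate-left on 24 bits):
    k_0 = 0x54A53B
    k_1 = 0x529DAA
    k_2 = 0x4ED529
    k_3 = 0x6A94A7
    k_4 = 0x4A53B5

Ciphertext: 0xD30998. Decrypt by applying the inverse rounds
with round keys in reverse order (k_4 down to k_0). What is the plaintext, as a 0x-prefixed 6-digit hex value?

0xAAD87B

s_0 = ciphertext = 0xD30998
s_1 = InvRound(s_0, k_4) = 0x6CB7BA
s_2 = InvRound(s_1, k_3) = 0x00A262
s_3 = InvRound(s_2, k_2) = 0x3361ED
s_4 = InvRound(s_3, k_1) = 0x613889
s_5 = InvRound(s_4, k_0) = 0xAAD87B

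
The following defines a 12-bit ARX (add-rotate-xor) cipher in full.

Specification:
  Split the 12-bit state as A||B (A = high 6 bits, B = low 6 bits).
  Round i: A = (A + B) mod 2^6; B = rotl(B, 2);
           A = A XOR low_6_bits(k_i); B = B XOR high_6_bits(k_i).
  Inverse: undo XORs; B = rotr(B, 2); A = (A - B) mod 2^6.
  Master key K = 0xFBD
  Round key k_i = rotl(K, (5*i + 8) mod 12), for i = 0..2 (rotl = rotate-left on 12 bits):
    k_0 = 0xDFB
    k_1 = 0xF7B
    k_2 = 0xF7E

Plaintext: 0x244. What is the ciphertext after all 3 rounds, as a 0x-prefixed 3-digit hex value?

0xDF3

s_0 = plaintext = 0x244
s_1 = Round(s_0, k_0) = 0xDA7
s_2 = Round(s_1, k_1) = 0x9A3
s_3 = Round(s_2, k_2) = 0xDF3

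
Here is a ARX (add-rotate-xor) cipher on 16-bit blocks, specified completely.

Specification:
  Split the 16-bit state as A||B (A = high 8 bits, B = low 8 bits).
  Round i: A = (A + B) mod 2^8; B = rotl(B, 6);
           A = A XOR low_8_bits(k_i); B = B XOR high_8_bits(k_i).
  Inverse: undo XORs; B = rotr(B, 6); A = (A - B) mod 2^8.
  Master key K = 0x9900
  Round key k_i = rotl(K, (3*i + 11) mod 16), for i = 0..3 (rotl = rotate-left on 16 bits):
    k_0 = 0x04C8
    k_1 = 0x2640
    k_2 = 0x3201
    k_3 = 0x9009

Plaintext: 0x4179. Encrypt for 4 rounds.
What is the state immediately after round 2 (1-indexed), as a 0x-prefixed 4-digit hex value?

0x8CB0

s_0 = plaintext = 0x4179
s_1 = Round(s_0, k_0) = 0x725A
s_2 = Round(s_1, k_1) = 0x8CB0
s_3 = Round(s_2, k_2) = 0x3D1E
s_4 = Round(s_3, k_3) = 0x5217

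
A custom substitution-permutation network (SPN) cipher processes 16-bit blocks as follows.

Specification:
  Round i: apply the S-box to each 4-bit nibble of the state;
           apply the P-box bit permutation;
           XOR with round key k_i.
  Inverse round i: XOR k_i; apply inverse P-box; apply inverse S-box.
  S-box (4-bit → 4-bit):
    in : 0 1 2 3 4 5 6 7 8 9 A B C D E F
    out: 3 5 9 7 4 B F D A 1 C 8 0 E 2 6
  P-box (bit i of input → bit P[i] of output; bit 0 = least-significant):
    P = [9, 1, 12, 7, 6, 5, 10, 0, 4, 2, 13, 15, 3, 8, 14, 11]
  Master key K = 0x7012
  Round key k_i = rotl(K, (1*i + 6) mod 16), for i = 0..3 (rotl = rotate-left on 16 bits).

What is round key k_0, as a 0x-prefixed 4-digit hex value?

0x049C

K = 0x7012
k_0 = rotl(K, (1*0+6) mod 16) = rotl(K, 6) = 0x049C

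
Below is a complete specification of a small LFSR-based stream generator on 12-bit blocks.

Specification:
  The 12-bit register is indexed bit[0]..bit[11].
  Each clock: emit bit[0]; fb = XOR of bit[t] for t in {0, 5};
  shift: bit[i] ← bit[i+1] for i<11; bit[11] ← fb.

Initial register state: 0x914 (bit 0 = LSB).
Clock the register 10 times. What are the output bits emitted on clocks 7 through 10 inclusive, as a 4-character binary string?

reg_0 = 0x914
clock 1: out=0, reg = 0x48A
clock 2: out=0, reg = 0x245
clock 3: out=1, reg = 0x922
clock 4: out=0, reg = 0xC91
clock 5: out=1, reg = 0xE48
clock 6: out=0, reg = 0x724
clock 7: out=0, reg = 0xB92
clock 8: out=0, reg = 0x5C9
clock 9: out=1, reg = 0xAE4
clock 10: out=0, reg = 0xD72

0010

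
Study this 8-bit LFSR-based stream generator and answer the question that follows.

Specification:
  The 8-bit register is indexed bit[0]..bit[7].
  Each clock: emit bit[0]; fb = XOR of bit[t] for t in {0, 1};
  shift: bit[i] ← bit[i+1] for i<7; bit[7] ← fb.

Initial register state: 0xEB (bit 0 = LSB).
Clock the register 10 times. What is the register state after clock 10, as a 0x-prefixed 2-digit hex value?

0x67

reg_0 = 0xEB
clock 1: out=1, reg = 0x75
clock 2: out=1, reg = 0xBA
clock 3: out=0, reg = 0xDD
clock 4: out=1, reg = 0xEE
clock 5: out=0, reg = 0xF7
clock 6: out=1, reg = 0x7B
clock 7: out=1, reg = 0x3D
clock 8: out=1, reg = 0x9E
clock 9: out=0, reg = 0xCF
clock 10: out=1, reg = 0x67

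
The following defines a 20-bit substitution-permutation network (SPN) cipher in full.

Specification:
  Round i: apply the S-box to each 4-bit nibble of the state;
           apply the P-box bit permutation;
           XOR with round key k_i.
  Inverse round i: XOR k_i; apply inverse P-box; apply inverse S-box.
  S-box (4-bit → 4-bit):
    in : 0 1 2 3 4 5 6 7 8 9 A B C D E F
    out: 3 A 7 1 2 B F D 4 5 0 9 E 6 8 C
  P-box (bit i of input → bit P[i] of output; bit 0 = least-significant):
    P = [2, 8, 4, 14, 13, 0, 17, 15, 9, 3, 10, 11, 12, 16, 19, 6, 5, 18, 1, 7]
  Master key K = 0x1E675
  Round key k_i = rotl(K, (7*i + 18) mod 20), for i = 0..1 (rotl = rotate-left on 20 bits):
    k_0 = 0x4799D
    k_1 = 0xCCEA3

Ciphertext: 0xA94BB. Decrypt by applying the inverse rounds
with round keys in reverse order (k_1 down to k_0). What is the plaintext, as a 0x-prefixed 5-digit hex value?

s_0 = ciphertext = 0xA94BB
s_1 = InvRound(s_0, k_1) = 0x4358F
s_2 = InvRound(s_1, k_0) = 0x8AFAF

0x8AFAF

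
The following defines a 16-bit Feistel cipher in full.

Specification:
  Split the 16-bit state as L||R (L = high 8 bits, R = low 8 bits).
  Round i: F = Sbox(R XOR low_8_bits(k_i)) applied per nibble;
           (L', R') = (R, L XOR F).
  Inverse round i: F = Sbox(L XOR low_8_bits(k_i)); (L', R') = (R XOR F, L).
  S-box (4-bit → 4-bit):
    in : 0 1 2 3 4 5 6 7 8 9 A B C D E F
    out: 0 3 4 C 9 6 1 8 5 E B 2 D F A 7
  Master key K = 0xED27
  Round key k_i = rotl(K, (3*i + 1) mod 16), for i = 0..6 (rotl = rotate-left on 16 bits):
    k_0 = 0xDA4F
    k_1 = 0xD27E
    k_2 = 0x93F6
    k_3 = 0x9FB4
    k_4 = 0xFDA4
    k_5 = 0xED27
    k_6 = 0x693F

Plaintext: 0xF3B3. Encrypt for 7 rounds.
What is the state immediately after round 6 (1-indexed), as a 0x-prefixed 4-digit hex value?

s_0 = plaintext = 0xF3B3
s_1 = Round(s_0, k_0) = 0xB38E
s_2 = Round(s_1, k_1) = 0x8EC3
s_3 = Round(s_2, k_2) = 0xC348
s_4 = Round(s_3, k_3) = 0x48BE
s_5 = Round(s_4, k_4) = 0xBE73
s_6 = Round(s_5, k_5) = 0x73D7
s_7 = Round(s_6, k_6) = 0xD7D6

0x73D7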